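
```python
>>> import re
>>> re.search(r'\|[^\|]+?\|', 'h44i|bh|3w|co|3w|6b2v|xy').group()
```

`search` walks the string left to right and returns the first match it finds.
The match spans [4:8] → '|bh|'.

'|bh|'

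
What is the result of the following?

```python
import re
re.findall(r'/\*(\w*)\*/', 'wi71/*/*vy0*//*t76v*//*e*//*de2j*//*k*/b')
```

With a single group, `findall` returns only what that group captured — 5 items.

['vy0', 't76v', 'e', 'de2j', 'k']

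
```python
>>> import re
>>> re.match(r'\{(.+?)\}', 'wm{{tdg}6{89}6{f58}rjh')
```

None

`match` is anchored at position 0; if the pattern doesn't fit there, it returns None.
Here position 0 doesn't satisfy it, so the call returns None.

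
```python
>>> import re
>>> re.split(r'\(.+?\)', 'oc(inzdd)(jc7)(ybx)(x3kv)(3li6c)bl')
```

The string is cut at each match, leaving 6 pieces.

['oc', '', '', '', '', 'bl']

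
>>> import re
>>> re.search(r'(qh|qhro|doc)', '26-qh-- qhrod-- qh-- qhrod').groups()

('qh',)

Unlike `match`, `search` isn't anchored — it looks for the pattern anywhere in the string.
The match spans [3:5] → 'qh'.
Captured: group 1 = 'qh'.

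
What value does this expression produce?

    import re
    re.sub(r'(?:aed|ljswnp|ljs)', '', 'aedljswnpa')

'a'

`|` is ordered: at each position the engine commits to the first alternative that works.
Matches: at [0:3] → 'aed'; at [3:9] → 'ljswnp'.
`sub` substitutes '' at each match site.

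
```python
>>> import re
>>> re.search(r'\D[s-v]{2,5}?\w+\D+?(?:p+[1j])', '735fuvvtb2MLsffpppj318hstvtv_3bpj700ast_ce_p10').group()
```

'fuvvtb2MLsffpppj318hstvtv_3bpj700ast_ce_p1'

The pattern matches a non-digit, then 2 to 5 of a character in [s-v] (lazy); then one or more of a word character, then one or more of a non-digit (lazy); then one or more of the literal 'p', then one of [1j] (non-capturing group).
`re.search` tries every starting position until one works.
The match spans [3:45] → 'fuvvtb2MLsffpppj318hstvtv_3bpj700ast_ce_p1'.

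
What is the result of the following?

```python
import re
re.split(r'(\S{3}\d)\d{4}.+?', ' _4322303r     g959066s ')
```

Pattern: exactly 3 of a non-whitespace character, then a digit (captured); then exactly 4 of a digit; then one or more of any character (lazy).
A `+?`/`*?`/`{m,n}?` starts at its minimum and grows only as far as needed for what follows to match.
Matches to split on: at [1:10] → '_4322303r'.
With a capturing group present, the delimiter's captured portion is kept in the result list.

[' ', '_432', '     g959066s ']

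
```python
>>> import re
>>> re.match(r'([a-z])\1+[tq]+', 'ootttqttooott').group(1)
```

The backreference `\1` re-matches whatever the first group consumed, character for character.
`match` is anchored at position 0; if the pattern doesn't fit there, it returns None.
The match spans [0:8] → 'ootttqtt'.
Captured: group 1 = 'o'.

'o'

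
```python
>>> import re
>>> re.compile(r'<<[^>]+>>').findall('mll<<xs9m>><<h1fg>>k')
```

With no groups in the pattern, `findall` gives back each whole match — 2 here.

['<<xs9m>>', '<<h1fg>>']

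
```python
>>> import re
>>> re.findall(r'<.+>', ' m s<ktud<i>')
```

['<ktud<i>']

Walking the string: at [4:12] → '<ktud<i>'.
With no groups in the pattern, `findall` gives back each whole match — 1 here.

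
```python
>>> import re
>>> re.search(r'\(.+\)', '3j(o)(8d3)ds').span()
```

(2, 10)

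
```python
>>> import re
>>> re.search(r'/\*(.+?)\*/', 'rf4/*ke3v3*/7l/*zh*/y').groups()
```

('ke3v3',)

The match spans [3:12] → '/*ke3v3*/'.
Captured: group 1 = 'ke3v3'.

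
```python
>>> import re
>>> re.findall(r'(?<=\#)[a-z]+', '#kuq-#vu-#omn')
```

The positive lookaround only admits positions where the adjacent text matches; those characters stay outside the span.
Matches: at [1:4] → 'kuq'; at [6:8] → 'vu'; at [10:13] → 'omn'.
No capturing groups, so `findall` returns the 3 full match strings.

['kuq', 'vu', 'omn']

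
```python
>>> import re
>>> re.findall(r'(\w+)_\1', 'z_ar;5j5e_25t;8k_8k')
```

['8k']

After group 1 captures some text, `\1` only succeeds where that same text appears again.
`findall` collects group 1 from the one match (1 total).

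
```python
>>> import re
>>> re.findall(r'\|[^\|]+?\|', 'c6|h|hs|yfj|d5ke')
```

['|h|', '|yfj|']

Matches: at [2:5] → '|h|'; at [7:12] → '|yfj|'.
`findall` yields the raw match text (2 of them) because the pattern has no groups.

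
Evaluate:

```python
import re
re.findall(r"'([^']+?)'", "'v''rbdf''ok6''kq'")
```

['v', 'rbdf', 'ok6', 'kq']

Because there's exactly one group, `findall` drops the full match and keeps group 1 from each hit.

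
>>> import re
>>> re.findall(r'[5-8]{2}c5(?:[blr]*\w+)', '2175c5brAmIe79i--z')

['75c5brAmIe79i']

Pattern: exactly 2 of a character in [5-8], then the literal 'c5'; then zero or more of one of [blr], then one or more of a word character (non-capturing group).
Walking the string: at [2:15] → '75c5brAmIe79i'.
No capturing groups, so `findall` returns the 1 full match string.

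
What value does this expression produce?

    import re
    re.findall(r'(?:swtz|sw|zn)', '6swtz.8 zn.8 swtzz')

['swtz', 'zn', 'swtz']

Alternation isn't longest-match — the leftmost alternative that fits at this position is chosen.
Matches: at [1:5] → 'swtz'; at [8:10] → 'zn'; at [13:17] → 'swtz'.
Since nothing is captured, `findall` lists the 3 matched substrings directly.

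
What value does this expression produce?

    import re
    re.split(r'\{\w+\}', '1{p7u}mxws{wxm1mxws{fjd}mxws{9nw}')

['1', 'mxws{wxm1mxws', 'mxws', '']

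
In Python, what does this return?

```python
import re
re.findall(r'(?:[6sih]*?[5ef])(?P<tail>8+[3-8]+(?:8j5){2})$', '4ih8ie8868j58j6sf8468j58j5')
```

Pattern: zero or more of one of [6sih] (lazy), then one of [5ef] (non-capturing group); then one or more of a literal '8', then one or more of a character in [3-8], then the literal '8j5' repeated 2 times (captured as 'tail'); then anchored at the end.
Matches: at [14:26] match '6sf8468j58j5', group 1 = '8468j58j5'.
With a single group, `findall` returns only what that group captured — 1 item.

['8468j58j5']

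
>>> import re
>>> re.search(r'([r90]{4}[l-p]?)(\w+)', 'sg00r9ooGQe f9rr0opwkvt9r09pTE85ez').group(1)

'00r9o'

The pattern matches exactly 4 of one of [r90], then optionally a character in [l-p] (captured); then one or more of a word character (captured).
Unlike `match`, `search` isn't anchored — it looks for the pattern anywhere in the string.
The match spans [2:11] → '00r9ooGQe'.
Captured: group 1 = '00r9o', group 2 = 'oGQe'.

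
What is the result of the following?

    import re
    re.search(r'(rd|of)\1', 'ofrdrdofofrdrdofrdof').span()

`\1` is not a pattern — it's the concrete string captured by group 1, re-applied verbatim.
The match spans [2:6] → 'rdrd'.

(2, 6)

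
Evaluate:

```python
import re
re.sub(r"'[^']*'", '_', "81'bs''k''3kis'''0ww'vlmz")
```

"81____0ww'vlmz"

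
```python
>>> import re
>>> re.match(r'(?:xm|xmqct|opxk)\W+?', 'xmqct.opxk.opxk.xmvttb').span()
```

(0, 6)

`match` is anchored at position 0; if the pattern doesn't fit there, it returns None.
The match spans [0:6] → 'xmqct.'.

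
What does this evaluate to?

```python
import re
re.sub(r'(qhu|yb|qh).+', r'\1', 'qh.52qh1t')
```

Matches: at [0:9] → 'qh.52qh1t'.
`\1` in the replacement pulls in group 1's text for each match.

'qh'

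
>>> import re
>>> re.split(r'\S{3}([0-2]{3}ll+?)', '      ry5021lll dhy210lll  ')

['      ', '021ll', 'l ', '210ll', 'l  ']

Pattern: exactly 3 of a non-whitespace character; then exactly 3 of a character in [0-2], then the literal 'l', then one or more of the literal 'l' (lazy) (captured).
Because the pattern has a capturing group, `split` also inserts each captured text between the pieces.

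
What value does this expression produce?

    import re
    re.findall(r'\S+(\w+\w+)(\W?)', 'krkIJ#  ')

[('IJ', '#')]

This matches one or more of a non-whitespace character; then one or more of a word character, then one or more of a word character (captured); then optionally a non-word character (captured).
Multiple groups make `findall` return tuples — one 2-tuple for the one match.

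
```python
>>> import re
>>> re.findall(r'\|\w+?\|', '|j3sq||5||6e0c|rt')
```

['|j3sq|', '|5|', '|6e0c|']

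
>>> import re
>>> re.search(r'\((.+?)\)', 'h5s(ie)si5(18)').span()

(3, 7)

Because the quantifier is non-greedy, it stops expanding at the earliest point where the rest of the pattern can succeed.
`re.search` scans for the first position where the pattern succeeds.
The match spans [3:7] → '(ie)'.
Captured: group 1 = 'ie'.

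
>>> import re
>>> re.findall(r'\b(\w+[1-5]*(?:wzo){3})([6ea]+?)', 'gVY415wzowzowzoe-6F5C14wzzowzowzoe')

[('gVY415wzowzowzo', 'e')]

With 2 capturing groups, `findall` returns a 2-tuple per match.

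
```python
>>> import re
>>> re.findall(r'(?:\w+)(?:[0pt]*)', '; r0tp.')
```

['r0tp']

`findall` yields the raw match text (1 of them) because the pattern has no groups.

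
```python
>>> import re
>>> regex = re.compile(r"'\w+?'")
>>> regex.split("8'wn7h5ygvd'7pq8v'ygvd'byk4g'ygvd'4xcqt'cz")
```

['8', '7pq8v', 'byk4g', "4xcqt'cz"]

Each match becomes a cut point; 4 segments remain.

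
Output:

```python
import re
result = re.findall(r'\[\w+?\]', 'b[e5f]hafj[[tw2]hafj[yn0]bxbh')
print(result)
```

Since nothing is captured, `findall` lists the 3 matched substrings directly.

['[e5f]', '[tw2]', '[yn0]']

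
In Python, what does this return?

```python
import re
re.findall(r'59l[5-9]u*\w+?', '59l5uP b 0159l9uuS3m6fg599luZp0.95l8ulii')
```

['59l5uP', '59l9uuS']

The `?` after the quantifier makes it lazy — it takes as little as possible before letting the rest of the pattern try.
With no groups in the pattern, `findall` gives back each whole match — 2 here.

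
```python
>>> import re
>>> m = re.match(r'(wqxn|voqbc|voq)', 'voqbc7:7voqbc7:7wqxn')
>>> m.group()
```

Alternation tries branches left to right and keeps the first one that lets the overall match succeed at that position.
`match` is anchored at position 0; if the pattern doesn't fit there, it returns None.
The match spans [0:5] → 'voqbc'.
Captured: group 1 = 'voqbc'.

'voqbc'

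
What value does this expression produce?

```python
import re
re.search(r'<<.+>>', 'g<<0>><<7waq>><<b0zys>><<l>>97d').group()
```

'<<0>><<7waq>><<b0zys>><<l>>'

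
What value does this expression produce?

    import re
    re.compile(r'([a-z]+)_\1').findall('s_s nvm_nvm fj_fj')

['s', 'nvm', 'fj']

A backreference is literal: `\1` must see the identical characters the first group matched.
With a single group, `findall` returns only what that group captured — 3 items.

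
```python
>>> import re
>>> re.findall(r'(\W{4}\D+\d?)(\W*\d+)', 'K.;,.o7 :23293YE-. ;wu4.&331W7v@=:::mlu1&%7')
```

[('.;,.o7', ' :23293'), ('-. ;wu4', '.&331'), ('@=:::mlu1', '&%7')]

The pattern matches exactly 4 of a non-word character, then one or more of a non-digit, then optionally a digit (captured); then zero or more of a non-word character, then one or more of a digit (captured).
With 2 capturing groups, `findall` returns a 2-tuple per match.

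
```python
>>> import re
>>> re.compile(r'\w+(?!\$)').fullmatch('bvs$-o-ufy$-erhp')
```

None

`fullmatch` succeeds only if the pattern covers the string from start to end.
Here the pattern can't cover the whole string, so the call returns None.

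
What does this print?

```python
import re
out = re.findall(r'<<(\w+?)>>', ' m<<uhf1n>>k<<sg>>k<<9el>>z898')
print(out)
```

`findall` collects group 1 from each match (3 total).

['uhf1n', 'sg', '9el']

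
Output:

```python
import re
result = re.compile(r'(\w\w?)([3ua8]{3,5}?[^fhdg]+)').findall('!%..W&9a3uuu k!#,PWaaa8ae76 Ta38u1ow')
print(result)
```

This matches a word character, then optionally a word character (captured); then 3 to 5 of one of [3ua8] (lazy), then one or more of any character except [fhdg] (captured).
Matches: at [6:36] match '9a3uuu k!#,PWaaa8ae76 Ta38u1ow', groups = ('9a', '3uuu k!#,PWaaa8ae76 Ta38u1ow').
`findall` packs the 2 group values into a tuple for every match.

[('9a', '3uuu k!#,PWaaa8ae76 Ta38u1ow')]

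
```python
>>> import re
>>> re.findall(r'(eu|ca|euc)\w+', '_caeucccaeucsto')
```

One capturing group, so `findall` returns just the captured substring from the one match — 1 in all.

['ca']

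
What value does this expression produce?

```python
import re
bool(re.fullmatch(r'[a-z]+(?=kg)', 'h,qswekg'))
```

For `fullmatch`, every character of the input must be accounted for by the pattern.
Here there's no way to consume every character, so the call returns None, and `bool(None)` is False.

False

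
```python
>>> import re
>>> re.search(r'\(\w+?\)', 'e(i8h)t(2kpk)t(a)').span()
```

`re.search` tries every starting position until one works.
The match spans [1:6] → '(i8h)'.

(1, 6)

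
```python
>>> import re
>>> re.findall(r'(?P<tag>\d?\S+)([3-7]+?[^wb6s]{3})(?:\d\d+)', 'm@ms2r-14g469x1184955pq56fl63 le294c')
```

[('m@ms2r-14g469x1184955pq56fl6', '3 le')]

The pattern matches optionally a digit, then one or more of a non-whitespace character (captured as 'tag'); then one or more of a character in [3-7] (lazy), then exactly 3 of any character except [wb6s] (captured); then a digit, then one or more of a digit (non-capturing group).
2 groups means the one result is a tuple of 2 captured strings — 1 here.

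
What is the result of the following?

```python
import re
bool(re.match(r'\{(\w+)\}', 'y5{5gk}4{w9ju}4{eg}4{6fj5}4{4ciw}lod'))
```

With `match`, the pattern is implicitly anchored at the beginning.
Here position 0 doesn't satisfy it, so the call returns None, and `bool(None)` is False.

False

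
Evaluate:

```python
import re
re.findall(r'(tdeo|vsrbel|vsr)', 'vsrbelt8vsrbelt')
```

['vsrbel', 'vsrbel']

The regex engine tests alternatives in the order written; an earlier branch that matches wins even if a later one would match more.
Walking the string: at [0:6] match 'vsrbel', group 1 = 'vsrbel'; at [8:14] match 'vsrbel', group 1 = 'vsrbel'.
Because there's exactly one group, `findall` drops the full match and keeps group 1 from each hit.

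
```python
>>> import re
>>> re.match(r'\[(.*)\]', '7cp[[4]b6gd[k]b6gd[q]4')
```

None

With `match`, the pattern is implicitly anchored at the beginning.
Here the string doesn't start with a match, so the call returns None.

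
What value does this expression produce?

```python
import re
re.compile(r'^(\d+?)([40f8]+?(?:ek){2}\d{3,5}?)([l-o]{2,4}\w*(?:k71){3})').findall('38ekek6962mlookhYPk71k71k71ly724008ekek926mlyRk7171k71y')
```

[('3', '8ekek6962', 'mlookhYPk71k71k71')]

This matches anchored at the start of the string; then one or more of a digit (lazy) (captured); then one or more of one of [40f8] (lazy), then the literal 'ek' repeated 2 times, then 3 to 5 of a digit (lazy) (captured); then 2 to 4 of a character in [l-o], then zero or more of a word character, then the literal 'k71' repeated 3 times (captured).
Multiple groups make `findall` return tuples — one 3-tuple for the one match.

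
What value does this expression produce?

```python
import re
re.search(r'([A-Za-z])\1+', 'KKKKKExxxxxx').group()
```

'KKKKK'

`\1` has to match the exact text group 1 already captured.
The match spans [0:5] → 'KKKKK'.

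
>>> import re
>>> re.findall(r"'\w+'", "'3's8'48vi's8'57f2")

["'3'", "'48vi'"]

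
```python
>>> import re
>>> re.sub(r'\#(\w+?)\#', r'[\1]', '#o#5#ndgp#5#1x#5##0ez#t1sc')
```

'[o]5[ndgp]5[1x]5#[0ez]t1sc'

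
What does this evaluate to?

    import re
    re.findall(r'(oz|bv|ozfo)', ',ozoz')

Walking the string: at [1:3] match 'oz', group 1 = 'oz'; at [3:5] match 'oz', group 1 = 'oz'.
Because there's exactly one group, `findall` drops the full match and keeps group 1 from each hit.

['oz', 'oz']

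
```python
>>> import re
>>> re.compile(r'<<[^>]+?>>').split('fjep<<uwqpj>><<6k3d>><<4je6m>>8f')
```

['fjep', '', '', '8f']

Matches to split on: at [4:13] → '<<uwqpj>>'; at [13:21] → '<<6k3d>>'; at [21:30] → '<<4je6m>>'.
Each match becomes a cut point; 4 segments remain.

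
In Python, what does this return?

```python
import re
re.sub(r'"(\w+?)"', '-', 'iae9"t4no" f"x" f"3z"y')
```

`sub` substitutes '-' at each match site.

'iae9- f- f-y'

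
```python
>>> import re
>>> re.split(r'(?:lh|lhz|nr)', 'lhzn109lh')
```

Alternation isn't longest-match — the leftmost alternative that fits at this position is chosen.
Each match becomes a cut point; 3 segments remain.

['', 'zn109', '']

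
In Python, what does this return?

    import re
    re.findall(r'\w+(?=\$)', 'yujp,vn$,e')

['vn']

The positive lookaround only admits positions where the adjacent text matches; those characters stay outside the span.
Since nothing is captured, `findall` lists the 1 matched substring directly.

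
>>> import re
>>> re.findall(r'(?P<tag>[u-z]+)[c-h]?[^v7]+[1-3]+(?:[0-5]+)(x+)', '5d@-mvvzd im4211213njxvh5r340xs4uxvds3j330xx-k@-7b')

This matches one or more of a character in [u-z] (captured as 'tag'); then optionally a character in [c-h], then one or more of any character except [v7], then one or more of a character in [1-3]; then one or more of a character in [0-5] (non-capturing group); then one or more of a literal 'x' (captured).
Matches: at [21:30] match 'xvh5r340x', groups = ('xv', 'x'); at [32:44] match 'uxvds3j330xx', groups = ('uxv', 'xx').
2 groups means each result is a tuple of 2 captured strings — 2 here.

[('xv', 'x'), ('uxv', 'xx')]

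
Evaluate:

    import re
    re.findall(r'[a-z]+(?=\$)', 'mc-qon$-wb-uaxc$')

['qon', 'uaxc']

Lookahead/lookbehind check context without consuming it, so the matched span excludes the asserted characters.
Matches: at [3:6] → 'qon'; at [11:15] → 'uaxc'.
With no groups in the pattern, `findall` gives back each whole match — 2 here.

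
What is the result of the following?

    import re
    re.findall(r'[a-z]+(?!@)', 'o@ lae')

['lae']

`(?!…)`/`(?<!…)` only lets a position through if the neighbouring text does NOT match; no characters are consumed.
Since nothing is captured, `findall` lists the 1 matched substring directly.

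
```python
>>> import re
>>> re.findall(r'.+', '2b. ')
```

No capturing groups, so `findall` returns the 1 full match string.

['2b. ']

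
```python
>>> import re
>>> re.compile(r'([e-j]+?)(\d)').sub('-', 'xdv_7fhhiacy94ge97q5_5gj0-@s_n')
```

This matches one or more of a character in [e-j] (lazy) (captured); then a digit (captured).
Matches: at [14:17] → 'ge9'; at [22:25] → 'gj0'.
Every occurrence is swapped for '-'.

'xdv_7fhhiacy94-7q5_5--@s_n'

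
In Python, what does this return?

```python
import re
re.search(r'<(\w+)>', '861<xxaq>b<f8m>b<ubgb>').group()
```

'<xxaq>'

The match spans [3:9] → '<xxaq>'.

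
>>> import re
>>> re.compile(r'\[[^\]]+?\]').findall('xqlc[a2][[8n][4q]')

No capturing groups, so `findall` returns the 3 full match strings.

['[a2]', '[[8n]', '[4q]']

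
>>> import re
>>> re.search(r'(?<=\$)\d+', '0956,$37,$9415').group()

'37'

The positive lookaround only admits positions where the adjacent text matches; those characters stay outside the span.
The match spans [6:8] → '37'.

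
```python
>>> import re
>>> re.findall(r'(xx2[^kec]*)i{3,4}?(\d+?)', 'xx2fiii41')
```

This matches the literal 'xx2', then zero or more of any character except [kec] (captured); then 3 to 4 of a literal 'i' (lazy); then one or more of a digit (lazy) (captured).
A `+?`/`*?`/`{m,n}?` starts at its minimum and grows only as far as needed for what follows to match.
Walking the string: at [0:8] match 'xx2fiii4', groups = ('xx2f', '4').
`findall` packs the 2 group values into a tuple for every match.

[('xx2f', '4')]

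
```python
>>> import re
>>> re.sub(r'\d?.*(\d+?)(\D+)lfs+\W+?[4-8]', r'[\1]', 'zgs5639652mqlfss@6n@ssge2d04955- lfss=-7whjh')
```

The pattern matches optionally a digit, then zero or more of any character; then one or more of a digit (lazy) (captured); then one or more of a non-digit (captured); then the literal 'lf', then one or more of the literal 's', then one or more of a non-word character (lazy); then a character in [4-8].
Matches: at [0:40] → 'zgs5639652mqlfss@6n@ssge2d04955- lfss=-7'.
`\1` in the replacement pulls in group 1's text for each match.

'[5]whjh'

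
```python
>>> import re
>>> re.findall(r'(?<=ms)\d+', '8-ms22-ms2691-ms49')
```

The positive lookaround only admits positions where the adjacent text matches; those characters stay outside the span.
`findall` yields the raw match text (3 of them) because the pattern has no groups.

['22', '2691', '49']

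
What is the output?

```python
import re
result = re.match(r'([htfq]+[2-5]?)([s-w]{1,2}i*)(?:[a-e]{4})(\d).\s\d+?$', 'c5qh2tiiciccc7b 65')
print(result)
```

With `match`, the pattern is implicitly anchored at the beginning.
Here position 0 doesn't satisfy it, so the call returns None.

None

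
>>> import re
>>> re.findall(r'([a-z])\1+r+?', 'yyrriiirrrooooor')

After group 1 captures some text, `\1` only succeeds where that same text appears again.
Walking the string: at [0:3] match 'yyr', group 1 = 'y'; at [4:8] match 'iiir', group 1 = 'i'; at [10:16] match 'ooooor', group 1 = 'o'.
`findall` collects group 1 from each match (3 total).

['y', 'i', 'o']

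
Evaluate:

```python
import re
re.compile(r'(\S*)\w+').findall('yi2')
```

Pattern: zero or more of a non-whitespace character (captured); then one or more of a word character.
One capturing group, so `findall` returns just the captured substring from the one match — 1 in all.

['yi']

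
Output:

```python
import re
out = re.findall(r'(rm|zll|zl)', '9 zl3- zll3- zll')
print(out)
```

Alternation tries branches left to right and keeps the first one that lets the overall match succeed at that position.
`findall` collects group 1 from each match (3 total).

['zl', 'zll', 'zll']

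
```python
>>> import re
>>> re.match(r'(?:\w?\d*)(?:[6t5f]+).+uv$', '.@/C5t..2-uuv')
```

`re.match` won't scan ahead — the pattern has to work from the very first character.
Here the pattern fails at index 0, so the call returns None.

None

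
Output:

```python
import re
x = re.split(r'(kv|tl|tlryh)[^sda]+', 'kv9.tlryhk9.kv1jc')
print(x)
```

['', 'kv', '']

Matches to split on: at [0:17] → 'kv9.tlryhk9.kv1jc'.
The group in the pattern means `split` returns the separators' captures alongside the pieces.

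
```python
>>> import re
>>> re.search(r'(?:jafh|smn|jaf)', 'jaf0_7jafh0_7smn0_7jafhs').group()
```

`re.search` scans for the first position where the pattern succeeds.
The match spans [0:3] → 'jaf'.

'jaf'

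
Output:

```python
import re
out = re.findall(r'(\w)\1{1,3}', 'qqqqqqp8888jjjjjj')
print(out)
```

A backreference is literal: `\1` must see the identical characters the first group matched.
Matches: at [0:4] match 'qqqq', group 1 = 'q'; at [4:6] match 'qq', group 1 = 'q'; at [7:11] match '8888', group 1 = '8'; at [11:15] match 'jjjj', group 1 = 'j'; at [15:17] match 'jj', group 1 = 'j'.
`findall` collects group 1 from each match (5 total).

['q', 'q', '8', 'j', 'j']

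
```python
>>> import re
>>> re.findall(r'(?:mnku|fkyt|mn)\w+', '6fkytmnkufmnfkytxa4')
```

With no groups in the pattern, `findall` gives back each whole match — 1 here.

['fkytmnkufmnfkytxa4']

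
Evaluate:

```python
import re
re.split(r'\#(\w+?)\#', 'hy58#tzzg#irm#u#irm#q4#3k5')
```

['hy58', 'tzzg', 'irm', 'u', 'irm', 'q4', '3k5']

The group in the pattern means `split` returns the separators' captures alongside the pieces.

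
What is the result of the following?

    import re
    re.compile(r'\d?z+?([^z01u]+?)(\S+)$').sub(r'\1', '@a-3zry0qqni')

'@a-r'

Because the quantifier is non-greedy, it stops expanding at the earliest point where the rest of the pattern can succeed.
`\1` in the replacement pulls in group 1's text for each match.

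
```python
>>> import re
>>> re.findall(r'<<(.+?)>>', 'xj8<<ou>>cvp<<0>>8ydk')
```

['ou', '0']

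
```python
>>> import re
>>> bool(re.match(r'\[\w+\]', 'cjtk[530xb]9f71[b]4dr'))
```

`re.match` won't scan ahead — the pattern has to work from the very first character.
Here position 0 doesn't satisfy it, so the call returns None, and `bool(None)` is False.

False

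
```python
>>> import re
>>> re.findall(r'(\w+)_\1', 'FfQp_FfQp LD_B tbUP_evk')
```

['FfQp']

The backreference `\1` re-matches whatever the first group consumed, character for character.
Because there's exactly one group, `findall` drops the full match and keeps group 1 from the one hit.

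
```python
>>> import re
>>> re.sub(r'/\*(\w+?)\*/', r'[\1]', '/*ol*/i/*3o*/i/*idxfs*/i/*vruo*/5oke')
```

'[ol]i[3o]i[idxfs]i[vruo]5oke'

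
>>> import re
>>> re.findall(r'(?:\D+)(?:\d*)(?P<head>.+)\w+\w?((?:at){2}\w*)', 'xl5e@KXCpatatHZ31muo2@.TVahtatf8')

[('e@KXC', 'atatHZ31muo2')]

The pattern matches one or more of a non-digit (non-capturing group); then zero or more of a digit (non-capturing group); then one or more of any character (captured as 'head'); then one or more of a word character, then optionally a word character; then the literal 'at' repeated 2 times, then zero or more of a word character (captured).
Matches: at [0:21] match 'xl5e@KXCpatatHZ31muo2', groups = ('e@KXC', 'atatHZ31muo2').
With 2 capturing groups, `findall` returns a 2-tuple per match.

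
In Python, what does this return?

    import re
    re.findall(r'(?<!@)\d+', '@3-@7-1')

['1']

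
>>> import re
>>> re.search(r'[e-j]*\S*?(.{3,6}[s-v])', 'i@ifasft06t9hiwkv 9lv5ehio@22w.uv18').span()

This matches zero or more of a character in [e-j], then zero or more of a non-whitespace character (lazy); then 3 to 6 of any character, then a character in [s-v] (captured).
The `?` after the quantifier makes it lazy — it takes as little as possible before letting the rest of the pattern try.
`re.search` tries every starting position until one works.
The match spans [0:8] → 'i@ifasft'.
Captured: group 1 = '@ifasft'.

(0, 8)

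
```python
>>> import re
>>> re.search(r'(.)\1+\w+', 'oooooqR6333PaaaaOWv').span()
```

After group 1 captures some text, `\1` only succeeds where that same text appears again.
The match spans [0:19] → 'oooooqR6333PaaaaOWv'.

(0, 19)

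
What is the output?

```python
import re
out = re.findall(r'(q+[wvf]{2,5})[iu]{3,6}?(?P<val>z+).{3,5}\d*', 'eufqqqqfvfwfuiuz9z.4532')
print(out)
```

[('qqqqfvfwf', 'z')]

2 groups means the one result is a tuple of 2 captured strings — 1 here.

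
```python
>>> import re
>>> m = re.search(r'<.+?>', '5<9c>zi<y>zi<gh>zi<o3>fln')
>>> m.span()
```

(1, 5)

Because the quantifier is non-greedy, it stops expanding at the earliest point where the rest of the pattern can succeed.
Unlike `match`, `search` isn't anchored — it looks for the pattern anywhere in the string.
The match spans [1:5] → '<9c>'.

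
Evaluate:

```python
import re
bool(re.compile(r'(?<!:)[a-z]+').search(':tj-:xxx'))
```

True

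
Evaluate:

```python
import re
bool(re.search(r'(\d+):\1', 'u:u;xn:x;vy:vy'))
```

False

A backreference is literal: `\1` must see the identical characters the first group matched.
Unlike `match`, `search` isn't anchored — it looks for the pattern anywhere in the string.
Here nothing in the string fits, so the call returns None, and `bool(None)` is False.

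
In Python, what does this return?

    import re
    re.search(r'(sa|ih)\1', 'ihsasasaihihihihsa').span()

(2, 6)

The backreference `\1` re-matches whatever the first group consumed, character for character.
The match spans [2:6] → 'sasa'.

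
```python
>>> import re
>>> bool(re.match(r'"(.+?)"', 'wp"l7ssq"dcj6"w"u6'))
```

False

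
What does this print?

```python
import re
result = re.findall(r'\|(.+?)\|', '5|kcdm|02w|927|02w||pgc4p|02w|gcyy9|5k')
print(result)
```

['kcdm', '927', '|pgc4p', 'gcyy9']

Matches: at [1:7] match '|kcdm|', group 1 = 'kcdm'; at [10:15] match '|927|', group 1 = '927'; at [18:26] match '||pgc4p|', group 1 = '|pgc4p'; at [29:36] match '|gcyy9|', group 1 = 'gcyy9'.
Because there's exactly one group, `findall` drops the full match and keeps group 1 from each hit.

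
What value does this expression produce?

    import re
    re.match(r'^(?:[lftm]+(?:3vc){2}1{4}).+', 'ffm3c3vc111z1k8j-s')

None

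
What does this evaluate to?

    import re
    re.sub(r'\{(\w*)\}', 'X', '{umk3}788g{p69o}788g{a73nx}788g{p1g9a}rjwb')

'X788gX788gX788gXrjwb'

`sub` substitutes 'X' at each match site.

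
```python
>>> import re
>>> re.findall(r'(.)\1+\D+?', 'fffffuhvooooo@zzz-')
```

`\1` has to match the exact text group 1 already captured.
Scanning left to right: at [0:6] match 'fffffu', group 1 = 'f'; at [8:14] match 'ooooo@', group 1 = 'o'; at [14:18] match 'zzz-', group 1 = 'z'.
One capturing group, so `findall` returns just the captured substring from each match — 3 in all.

['f', 'o', 'z']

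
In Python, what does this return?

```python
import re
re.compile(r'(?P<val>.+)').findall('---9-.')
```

['---9-.']

The pattern matches one or more of any character (captured as 'val').
One capturing group, so `findall` returns just the captured substring from the one match — 1 in all.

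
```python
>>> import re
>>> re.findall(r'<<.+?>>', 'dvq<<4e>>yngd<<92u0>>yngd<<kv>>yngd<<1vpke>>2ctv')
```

['<<4e>>', '<<92u0>>', '<<kv>>', '<<1vpke>>']

`findall` yields the raw match text (4 of them) because the pattern has no groups.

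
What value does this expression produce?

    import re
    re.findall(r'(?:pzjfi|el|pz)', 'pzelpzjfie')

['pz', 'el', 'pzjfi']

Branches in `(...|...)` are attempted left-to-right; the first branch that allows the whole pattern to succeed is taken.
Walking the string: at [0:2] → 'pz'; at [2:4] → 'el'; at [4:9] → 'pzjfi'.
No capturing groups, so `findall` returns the 3 full match strings.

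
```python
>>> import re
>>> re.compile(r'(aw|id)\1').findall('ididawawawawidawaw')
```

['id', 'aw', 'aw', 'aw']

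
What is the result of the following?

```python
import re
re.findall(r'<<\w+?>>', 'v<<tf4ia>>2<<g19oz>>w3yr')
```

['<<tf4ia>>', '<<g19oz>>']

`findall` yields the raw match text (2 of them) because the pattern has no groups.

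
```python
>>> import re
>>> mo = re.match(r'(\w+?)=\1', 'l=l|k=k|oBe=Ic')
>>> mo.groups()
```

('l',)

The backreference `\1` re-matches whatever the first group consumed, character for character.
`re.match` won't scan ahead — the pattern has to work from the very first character.
The match spans [0:3] → 'l=l'.
Captured: group 1 = 'l'.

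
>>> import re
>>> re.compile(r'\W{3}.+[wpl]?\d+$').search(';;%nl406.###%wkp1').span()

(0, 17)

Pattern: exactly 3 of a non-word character, then one or more of any character, then optionally one of [wpl]; then one or more of a digit; then anchored at the end.
The match spans [0:17] → ';;%nl406.###%wkp1'.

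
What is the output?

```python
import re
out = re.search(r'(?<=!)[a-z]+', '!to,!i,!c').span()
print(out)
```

(1, 3)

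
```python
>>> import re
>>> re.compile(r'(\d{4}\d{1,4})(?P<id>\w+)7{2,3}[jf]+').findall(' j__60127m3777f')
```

[('60127', 'm37')]

This matches exactly 4 of a digit, then 1 to 4 of a digit (captured); then one or more of a word character (captured as 'id'); then 2 to 3 of the literal '7', then one or more of one of [jf].
Walking the string: at [4:15] match '60127m3777f', groups = ('60127', 'm37').
2 groups means the one result is a tuple of 2 captured strings — 1 here.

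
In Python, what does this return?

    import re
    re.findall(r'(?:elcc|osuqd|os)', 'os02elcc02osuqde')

['os', 'elcc', 'osuqd']

Alternation isn't longest-match — the leftmost alternative that fits at this position is chosen.
Scanning left to right: at [0:2] → 'os'; at [4:8] → 'elcc'; at [10:15] → 'osuqd'.
Since nothing is captured, `findall` lists the 3 matched substrings directly.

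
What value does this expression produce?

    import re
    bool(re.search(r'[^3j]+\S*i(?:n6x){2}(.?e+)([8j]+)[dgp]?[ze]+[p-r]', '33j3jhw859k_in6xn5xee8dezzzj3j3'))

The pattern matches one or more of any character except [3j]; then zero or more of a non-whitespace character, then the literal 'i', then the literal 'n6x' repeated 2 times; then optionally any character, then one or more of the literal 'e' (captured); then one or more of one of [8j] (captured); then optionally one of [dgp], then one or more of one of [ze], then a character in [p-r].
`search` walks the string left to right and returns the first match it finds.
Here no position works, so the call returns None, and `bool(None)` is False.

False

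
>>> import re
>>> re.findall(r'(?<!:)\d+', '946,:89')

The negative lookaround is zero-width — it rules out positions where the adjacent text would match, without consuming anything.
Scanning left to right: at [0:3] → '946'; at [6:7] → '9'.
With no groups in the pattern, `findall` gives back each whole match — 2 here.

['946', '9']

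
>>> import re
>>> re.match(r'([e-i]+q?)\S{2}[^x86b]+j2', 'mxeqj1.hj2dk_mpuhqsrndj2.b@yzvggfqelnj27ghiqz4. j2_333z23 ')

`re.match` won't scan ahead — the pattern has to work from the very first character.
Here position 0 doesn't satisfy it, so the call returns None.

None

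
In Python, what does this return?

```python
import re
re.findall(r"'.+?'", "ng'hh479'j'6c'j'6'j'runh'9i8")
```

["'hh479'", "'6c'", "'6'", "'runh'"]

The `?` after the quantifier makes it lazy — it takes as little as possible before letting the rest of the pattern try.
Walking the string: at [2:9] → "'hh479'"; at [10:14] → "'6c'"; at [15:18] → "'6'"; at [19:25] → "'runh'".
Since nothing is captured, `findall` lists the 4 matched substrings directly.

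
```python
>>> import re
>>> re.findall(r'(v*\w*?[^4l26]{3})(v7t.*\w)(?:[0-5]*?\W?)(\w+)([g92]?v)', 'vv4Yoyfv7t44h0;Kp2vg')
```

Pattern: zero or more of a literal 'v', then zero or more of a word character (lazy), then exactly 3 of any character except [4l26] (captured); then the literal 'v7t', then zero or more of any character, then a word character (captured); then zero or more of a character in [0-5] (lazy), then optionally a non-word character (non-capturing group); then one or more of a word character (captured); then optionally one of [g92], then the literal 'v' (captured).
Walking the string: at [0:19] match 'vv4Yoyfv7t44h0;Kp2v', groups = ('vv4Yoyf', 'v7t44h0;Kp', '2', 'v').
Multiple groups make `findall` return tuples — one 4-tuple for the one match.

[('vv4Yoyf', 'v7t44h0;Kp', '2', 'v')]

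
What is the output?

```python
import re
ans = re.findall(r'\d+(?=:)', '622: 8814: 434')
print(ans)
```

['622', '8814']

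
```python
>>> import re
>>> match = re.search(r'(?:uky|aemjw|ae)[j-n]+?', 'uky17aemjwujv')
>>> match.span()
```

(5, 8)

Unlike `match`, `search` isn't anchored — it looks for the pattern anywhere in the string.
The match spans [5:8] → 'aem'.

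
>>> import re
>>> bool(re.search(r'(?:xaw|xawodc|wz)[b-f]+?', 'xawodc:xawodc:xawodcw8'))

False

`re.search` scans for the first position where the pattern succeeds.
Here nothing in the string fits, so the call returns None, and `bool(None)` is False.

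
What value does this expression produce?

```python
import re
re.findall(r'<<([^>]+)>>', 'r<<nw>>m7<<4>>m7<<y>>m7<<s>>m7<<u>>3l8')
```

['nw', '4', 'y', 's', 'u']

Walking the string: at [1:7] match '<<nw>>', group 1 = 'nw'; at [9:14] match '<<4>>', group 1 = '4'; at [16:21] match '<<y>>', group 1 = 'y'; at [23:28] match '<<s>>', group 1 = 's'; at [30:35] match '<<u>>', group 1 = 'u'.
`findall` collects group 1 from each match (5 total).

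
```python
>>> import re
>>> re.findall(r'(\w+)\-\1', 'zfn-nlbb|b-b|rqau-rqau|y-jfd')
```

`\1` is not a pattern — it's the concrete string captured by group 1, re-applied verbatim.
Scanning left to right: at [2:5] match 'n-n', group 1 = 'n'; at [9:12] match 'b-b', group 1 = 'b'; at [13:22] match 'rqau-rqau', group 1 = 'rqau'.
`findall` collects group 1 from each match (3 total).

['n', 'b', 'rqau']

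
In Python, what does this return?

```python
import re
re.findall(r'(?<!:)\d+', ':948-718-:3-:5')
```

Because the assertion is negative and zero-width, positions next to the forbidden text are skipped.
With no groups in the pattern, `findall` gives back each whole match — 2 here.

['48', '718']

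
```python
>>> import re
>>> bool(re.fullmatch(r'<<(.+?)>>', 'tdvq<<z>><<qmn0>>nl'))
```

`re.fullmatch` is like wrapping the pattern in `^…$` (in single-line mode).
Here the pattern can't cover the whole string, so the call returns None, and `bool(None)` is False.

False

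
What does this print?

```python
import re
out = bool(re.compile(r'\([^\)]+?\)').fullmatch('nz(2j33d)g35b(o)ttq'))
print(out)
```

`re.fullmatch` is like wrapping the pattern in `^…$` (in single-line mode).
Here there's no way to consume every character, so the call returns None, and `bool(None)` is False.

False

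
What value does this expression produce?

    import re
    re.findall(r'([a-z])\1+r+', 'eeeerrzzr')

['e', 'z']

The backreference `\1` re-matches whatever the first group consumed, character for character.
Scanning left to right: at [0:6] match 'eeeerr', group 1 = 'e'; at [6:9] match 'zzr', group 1 = 'z'.
With a single group, `findall` returns only what that group captured — 2 items.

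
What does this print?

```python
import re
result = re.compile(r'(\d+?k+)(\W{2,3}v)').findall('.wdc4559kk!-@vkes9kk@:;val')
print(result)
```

[('4559kk', '!-@v'), ('9kk', '@:;v')]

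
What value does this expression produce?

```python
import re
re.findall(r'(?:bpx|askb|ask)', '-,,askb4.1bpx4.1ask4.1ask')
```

['askb', 'bpx', 'ask', 'ask']

Alternation tries branches left to right and keeps the first one that lets the overall match succeed at that position.
No capturing groups, so `findall` returns the 4 full match strings.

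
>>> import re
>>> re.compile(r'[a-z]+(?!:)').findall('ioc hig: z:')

A negative assertion filters positions out without eating any characters.
Scanning left to right: at [0:3] → 'ioc'; at [4:6] → 'hi'.
No capturing groups, so `findall` returns the 2 full match strings.

['ioc', 'hi']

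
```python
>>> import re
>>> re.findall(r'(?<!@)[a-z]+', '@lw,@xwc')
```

['w', 'wc']

The negative lookaround is zero-width — it rules out positions where the adjacent text would match, without consuming anything.
Walking the string: at [2:3] → 'w'; at [6:8] → 'wc'.
With no groups in the pattern, `findall` gives back each whole match — 2 here.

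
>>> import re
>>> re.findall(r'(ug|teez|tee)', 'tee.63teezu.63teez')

Alternation isn't longest-match — the leftmost alternative that fits at this position is chosen.
Walking the string: at [0:3] match 'tee', group 1 = 'tee'; at [6:10] match 'teez', group 1 = 'teez'; at [14:18] match 'teez', group 1 = 'teez'.
`findall` collects group 1 from each match (3 total).

['tee', 'teez', 'teez']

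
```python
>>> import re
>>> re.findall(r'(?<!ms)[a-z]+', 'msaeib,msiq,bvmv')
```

A negative assertion filters positions out without eating any characters.
Matches: at [0:6] → 'msaeib'; at [7:11] → 'msiq'; at [12:16] → 'bvmv'.
`findall` yields the raw match text (3 of them) because the pattern has no groups.

['msaeib', 'msiq', 'bvmv']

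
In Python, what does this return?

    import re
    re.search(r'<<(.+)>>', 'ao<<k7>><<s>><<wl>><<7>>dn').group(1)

The match spans [2:24] → '<<k7>><<s>><<wl>><<7>>'.
Captured: group 1 = 'k7>><<s>><<wl>><<7'.

'k7>><<s>><<wl>><<7'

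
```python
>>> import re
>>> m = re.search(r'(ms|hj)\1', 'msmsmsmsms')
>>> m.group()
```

A backreference is literal: `\1` must see the identical characters the first group matched.
`search` walks the string left to right and returns the first match it finds.
The match spans [0:4] → 'msms'.
Captured: group 1 = 'ms'.

'msms'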